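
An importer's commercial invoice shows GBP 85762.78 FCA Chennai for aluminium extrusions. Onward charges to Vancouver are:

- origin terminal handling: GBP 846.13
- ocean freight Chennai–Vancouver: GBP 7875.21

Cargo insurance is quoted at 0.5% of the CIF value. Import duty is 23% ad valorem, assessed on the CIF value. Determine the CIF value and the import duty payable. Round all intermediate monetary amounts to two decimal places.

CIF value: GBP 94958.91; import duty: GBP 21840.55

Let C be the CIF value. C = FCA price + pre-shipment costs + freight + 0.5% × C
C − 0.5% × C = 85762.78 + 846.13 + 7875.21
0.995 × C = 94484.12
C = 94484.12 / 0.995 = 94958.91
Insurance premium = 0.5% × 94958.91 = 474.79
Import duty = 94958.91 × 23% = 21840.55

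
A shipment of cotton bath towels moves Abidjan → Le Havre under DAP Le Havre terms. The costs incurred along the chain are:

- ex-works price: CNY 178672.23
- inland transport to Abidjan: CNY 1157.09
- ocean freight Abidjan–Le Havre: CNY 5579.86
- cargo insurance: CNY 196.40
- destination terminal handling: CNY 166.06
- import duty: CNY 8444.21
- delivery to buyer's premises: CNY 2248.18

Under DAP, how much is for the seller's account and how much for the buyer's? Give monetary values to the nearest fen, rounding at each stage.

Seller: CNY 188019.82; buyer: CNY 8444.21

DAP: the seller bears all costs to the named destination except import duty and clearance.
Seller's account: goods 178672.23 + inland to port 1157.09 + freight 5579.86 + insurance 196.40 + destination terminal 166.06 + delivery 2248.18 = 188019.82
Buyer's account: duty 8444.21 = 8444.21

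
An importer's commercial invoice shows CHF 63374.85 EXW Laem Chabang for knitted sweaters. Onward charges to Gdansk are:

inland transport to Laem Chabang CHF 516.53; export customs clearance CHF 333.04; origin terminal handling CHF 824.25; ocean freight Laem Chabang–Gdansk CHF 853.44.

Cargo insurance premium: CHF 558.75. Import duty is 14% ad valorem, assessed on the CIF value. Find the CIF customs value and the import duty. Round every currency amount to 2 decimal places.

CIF value: CHF 66460.86; import duty: CHF 9304.52

CIF = EXW price + pre-shipment costs + freight + insurance
CIF = 63374.85 + 516.53 + 333.04 + 824.25 + 853.44 + 558.75 = 66460.86
Import duty = 66460.86 × 14% = 9304.52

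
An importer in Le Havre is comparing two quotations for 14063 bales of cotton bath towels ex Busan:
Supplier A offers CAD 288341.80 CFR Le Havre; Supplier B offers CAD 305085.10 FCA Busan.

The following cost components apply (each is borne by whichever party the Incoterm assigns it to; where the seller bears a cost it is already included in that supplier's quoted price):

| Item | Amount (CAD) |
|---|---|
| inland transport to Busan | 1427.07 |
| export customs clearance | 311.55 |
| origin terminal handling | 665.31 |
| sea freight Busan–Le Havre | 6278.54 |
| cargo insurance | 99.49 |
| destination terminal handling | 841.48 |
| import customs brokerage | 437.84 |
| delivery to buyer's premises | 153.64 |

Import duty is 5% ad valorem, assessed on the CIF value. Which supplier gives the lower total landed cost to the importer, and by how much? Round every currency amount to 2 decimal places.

Supplier A is cheaper by CAD 24871.51

Supplier A (CFR):
CIF value = CFR price + insurance = 288341.80 + 99.49 = 288441.29
Import duty = 288441.29 × 5% = 14422.06
Buyer bears (A): 99.49 + 841.48 + 437.84 + 153.64 = 1532.45
Landed cost (A) = invoice 288341.80 + 1532.45 + duty 14422.06 = 304296.31
Supplier B (FCA):
CIF value = FCA price + origin terminal + freight + insurance = 305085.10 + 665.31 + 6278.54 + 99.49 = 312128.44
Import duty = 312128.44 × 5% = 15606.42
Buyer bears (B): 665.31 + 6278.54 + 99.49 + 841.48 + 437.84 + 153.64 = 8476.30
Landed cost (B) = invoice 305085.10 + 8476.30 + duty 15606.42 = 329167.82
Difference = |304296.31 − 329167.82| = 24871.51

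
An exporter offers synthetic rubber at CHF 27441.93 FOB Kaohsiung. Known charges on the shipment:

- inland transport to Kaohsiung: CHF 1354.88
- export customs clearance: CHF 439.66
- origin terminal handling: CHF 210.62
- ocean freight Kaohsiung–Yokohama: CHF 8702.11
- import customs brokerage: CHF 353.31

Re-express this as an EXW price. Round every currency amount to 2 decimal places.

Not relevant to the conversion: brokerage, freight — on the buyer under both terms; not part of either seller's price.
From FOB to EXW, the seller no longer bears: inland to port, export clearance, origin terminal.
EXW price = 27441.93 − 1354.88 − 439.66 − 210.62 = 25436.77

EXW price: CHF 25436.77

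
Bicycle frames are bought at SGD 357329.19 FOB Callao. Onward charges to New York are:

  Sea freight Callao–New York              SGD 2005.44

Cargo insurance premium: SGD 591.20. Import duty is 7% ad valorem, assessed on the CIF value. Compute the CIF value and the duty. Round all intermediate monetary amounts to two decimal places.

CIF value: SGD 359925.83; import duty: SGD 25194.81

CIF = FOB price + freight + insurance
CIF = 357329.19 + 2005.44 + 591.20 = 359925.83
Import duty = 359925.83 × 7% = 25194.81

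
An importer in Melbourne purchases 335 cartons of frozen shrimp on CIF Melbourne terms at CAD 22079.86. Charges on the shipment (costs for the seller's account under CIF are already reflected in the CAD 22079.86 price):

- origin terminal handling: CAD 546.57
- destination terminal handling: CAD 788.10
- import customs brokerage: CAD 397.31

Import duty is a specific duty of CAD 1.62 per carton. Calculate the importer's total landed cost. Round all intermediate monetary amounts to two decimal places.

Total landed cost: CAD 23807.97

CIF: the seller pays costs through ocean freight and marine insurance to the destination port.
Already in the invoice (seller's account under CIF): origin terminal — exclude.
The CIF price already equals the CIF value: 22079.86
Import duty = 335 × 1.62 = 542.70
Buyer bears: destination terminal 788.10 + brokerage 397.31 + duty 542.70 = 1728.11
Landed cost = invoice 22079.86 + 1728.11 = 23807.97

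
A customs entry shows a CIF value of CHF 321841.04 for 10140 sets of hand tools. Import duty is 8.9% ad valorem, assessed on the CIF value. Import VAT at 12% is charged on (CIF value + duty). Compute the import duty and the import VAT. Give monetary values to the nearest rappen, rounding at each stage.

Import duty = 321841.04 × 8.9% = 28643.85
VAT base = CIF + duty = 321841.04 + 28643.85 = 350484.89
Import VAT = 350484.89 × 12% = 42058.19

Import duty: CHF 28643.85; import VAT: CHF 42058.19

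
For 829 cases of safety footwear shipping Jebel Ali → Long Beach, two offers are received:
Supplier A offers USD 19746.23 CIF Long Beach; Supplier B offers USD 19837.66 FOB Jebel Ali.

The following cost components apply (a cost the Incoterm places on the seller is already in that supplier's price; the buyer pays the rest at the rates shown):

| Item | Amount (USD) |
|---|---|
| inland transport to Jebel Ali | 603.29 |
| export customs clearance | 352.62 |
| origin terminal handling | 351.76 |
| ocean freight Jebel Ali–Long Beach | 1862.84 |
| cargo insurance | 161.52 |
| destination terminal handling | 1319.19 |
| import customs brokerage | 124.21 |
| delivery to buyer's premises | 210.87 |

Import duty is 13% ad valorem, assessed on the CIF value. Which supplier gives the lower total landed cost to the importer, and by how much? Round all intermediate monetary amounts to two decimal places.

Supplier A (CIF):
The CIF price already equals the CIF value: 19746.23
Import duty = 19746.23 × 13% = 2567.01
Buyer bears (A): 1319.19 + 124.21 + 210.87 = 1654.27
Landed cost (A) = invoice 19746.23 + 1654.27 + duty 2567.01 = 23967.51
Supplier B (FOB):
CIF value = FOB price + freight + insurance = 19837.66 + 1862.84 + 161.52 = 21862.02
Import duty = 21862.02 × 13% = 2842.06
Buyer bears (B): 1862.84 + 161.52 + 1319.19 + 124.21 + 210.87 = 3678.63
Landed cost (B) = invoice 19837.66 + 3678.63 + duty 2842.06 = 26358.35
Difference = |23967.51 − 26358.35| = 2390.84

Supplier A is cheaper by USD 2390.84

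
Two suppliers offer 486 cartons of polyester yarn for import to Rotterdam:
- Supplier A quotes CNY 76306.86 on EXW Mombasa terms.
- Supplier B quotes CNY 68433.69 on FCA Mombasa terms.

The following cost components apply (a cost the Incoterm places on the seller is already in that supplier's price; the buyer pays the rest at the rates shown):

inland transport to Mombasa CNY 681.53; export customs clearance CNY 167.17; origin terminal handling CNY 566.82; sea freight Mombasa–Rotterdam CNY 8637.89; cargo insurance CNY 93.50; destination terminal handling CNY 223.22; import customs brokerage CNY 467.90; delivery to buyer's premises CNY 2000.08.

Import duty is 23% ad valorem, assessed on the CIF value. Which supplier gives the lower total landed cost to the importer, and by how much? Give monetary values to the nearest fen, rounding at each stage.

Supplier A (EXW):
CIF value = EXW price + inland to port + export clearance + origin terminal + freight + insurance = 76306.86 + 681.53 + 167.17 + 566.82 + 8637.89 + 93.50 = 86453.77
Import duty = 86453.77 × 23% = 19884.37
Buyer bears (A): 681.53 + 167.17 + 566.82 + 8637.89 + 93.50 + 223.22 + 467.90 + 2000.08 = 12838.11
Landed cost (A) = invoice 76306.86 + 12838.11 + duty 19884.37 = 109029.34
Supplier B (FCA):
CIF value = FCA price + origin terminal + freight + insurance = 68433.69 + 566.82 + 8637.89 + 93.50 = 77731.90
Import duty = 77731.90 × 23% = 17878.34
Buyer bears (B): 566.82 + 8637.89 + 93.50 + 223.22 + 467.90 + 2000.08 = 11989.41
Landed cost (B) = invoice 68433.69 + 11989.41 + duty 17878.34 = 98301.44
Difference = |109029.34 − 98301.44| = 10727.90

Supplier B is cheaper by CNY 10727.90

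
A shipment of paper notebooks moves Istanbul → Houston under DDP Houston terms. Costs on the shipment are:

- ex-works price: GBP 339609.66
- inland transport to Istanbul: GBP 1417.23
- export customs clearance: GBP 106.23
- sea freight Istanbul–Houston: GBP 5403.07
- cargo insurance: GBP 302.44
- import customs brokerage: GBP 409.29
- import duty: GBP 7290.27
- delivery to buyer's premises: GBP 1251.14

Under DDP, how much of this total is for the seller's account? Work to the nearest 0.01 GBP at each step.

DDP: the seller bears all costs including import duty.
Seller's account: goods 339609.66 + inland to port 1417.23 + export clearance 106.23 + freight 5403.07 + insurance 302.44 + brokerage 409.29 + duty 7290.27 + delivery 1251.14 = 355789.33
Buyer's account: 0.00

Seller's account: GBP 355789.33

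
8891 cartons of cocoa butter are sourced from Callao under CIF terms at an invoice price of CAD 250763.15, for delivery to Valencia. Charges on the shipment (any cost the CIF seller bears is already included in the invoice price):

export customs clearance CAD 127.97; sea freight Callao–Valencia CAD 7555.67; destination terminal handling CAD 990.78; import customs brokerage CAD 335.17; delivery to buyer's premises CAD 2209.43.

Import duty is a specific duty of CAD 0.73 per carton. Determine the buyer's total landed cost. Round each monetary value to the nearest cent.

CIF: the seller pays costs through ocean freight and marine insurance to the destination port.
Already in the invoice (seller's account under CIF): export clearance, freight — exclude.
The CIF price already equals the CIF value: 250763.15
Import duty = 8891 × 0.73 = 6490.43
Buyer bears: destination terminal 990.78 + brokerage 335.17 + delivery 2209.43 + duty 6490.43 = 10025.81
Landed cost = invoice 250763.15 + 10025.81 = 260788.96

Total landed cost: CAD 260788.96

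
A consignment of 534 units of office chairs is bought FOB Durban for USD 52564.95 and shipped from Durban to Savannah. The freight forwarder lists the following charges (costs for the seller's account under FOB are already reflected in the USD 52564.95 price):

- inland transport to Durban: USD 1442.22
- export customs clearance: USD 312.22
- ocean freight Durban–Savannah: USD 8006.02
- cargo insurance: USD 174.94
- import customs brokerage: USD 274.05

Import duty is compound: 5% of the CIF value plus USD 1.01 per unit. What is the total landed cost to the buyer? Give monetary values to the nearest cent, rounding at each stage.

Total landed cost: USD 64596.60

FOB: the seller bears costs until goods are on board at the origin port; the buyer bears freight, insurance and all costs thereafter.
Already in the invoice (seller's account under FOB): inland to port, export clearance — exclude.
CIF value = FOB price + freight + insurance = 52564.95 + 8006.02 + 174.94 = 60745.91
Ad valorem component: 60745.91 × 5% = 3037.30
Specific component: 534 × 1.01 = 539.34
Import duty = 3037.30 + 539.34 = 3576.64
Buyer bears: freight 8006.02 + insurance 174.94 + brokerage 274.05 + duty 3576.64 = 12031.65
Landed cost = invoice 52564.95 + 12031.65 = 64596.60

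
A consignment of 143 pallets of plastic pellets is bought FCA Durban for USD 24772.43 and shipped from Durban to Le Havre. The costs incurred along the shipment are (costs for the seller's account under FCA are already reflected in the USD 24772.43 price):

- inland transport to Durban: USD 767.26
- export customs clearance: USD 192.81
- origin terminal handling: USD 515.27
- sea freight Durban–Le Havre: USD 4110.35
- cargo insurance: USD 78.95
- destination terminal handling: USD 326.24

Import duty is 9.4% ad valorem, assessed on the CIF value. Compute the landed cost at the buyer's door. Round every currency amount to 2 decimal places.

Total landed cost: USD 32574.08

FCA: the seller delivers export-cleared goods to the carrier; the buyer bears costs from that point.
Already in the invoice (seller's account under FCA): inland to port, export clearance — exclude.
CIF value = FCA price + origin terminal + freight + insurance = 24772.43 + 515.27 + 4110.35 + 78.95 = 29477.00
Import duty = 29477.00 × 9.4% = 2770.84
Buyer bears: origin terminal 515.27 + freight 4110.35 + insurance 78.95 + destination terminal 326.24 + duty 2770.84 = 7801.65
Landed cost = invoice 24772.43 + 7801.65 = 32574.08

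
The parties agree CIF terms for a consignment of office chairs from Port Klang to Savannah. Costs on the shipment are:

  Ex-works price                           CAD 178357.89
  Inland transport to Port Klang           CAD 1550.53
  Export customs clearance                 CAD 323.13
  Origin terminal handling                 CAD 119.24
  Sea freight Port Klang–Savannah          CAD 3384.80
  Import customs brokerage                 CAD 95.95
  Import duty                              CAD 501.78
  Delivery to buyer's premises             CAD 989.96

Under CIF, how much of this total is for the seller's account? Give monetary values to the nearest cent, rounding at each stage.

CIF: the seller pays costs through ocean freight and marine insurance to the destination port.
Seller's account: goods 178357.89 + inland to port 1550.53 + export clearance 323.13 + origin terminal 119.24 + freight 3384.80 = 183735.59
Buyer's account: brokerage 95.95 + duty 501.78 + delivery 989.96 = 1587.69

Seller's account: CAD 183735.59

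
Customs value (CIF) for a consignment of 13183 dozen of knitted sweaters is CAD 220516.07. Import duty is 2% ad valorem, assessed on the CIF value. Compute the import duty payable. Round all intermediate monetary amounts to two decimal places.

Import duty = 220516.07 × 2% = 4410.32

Import duty: CAD 4410.32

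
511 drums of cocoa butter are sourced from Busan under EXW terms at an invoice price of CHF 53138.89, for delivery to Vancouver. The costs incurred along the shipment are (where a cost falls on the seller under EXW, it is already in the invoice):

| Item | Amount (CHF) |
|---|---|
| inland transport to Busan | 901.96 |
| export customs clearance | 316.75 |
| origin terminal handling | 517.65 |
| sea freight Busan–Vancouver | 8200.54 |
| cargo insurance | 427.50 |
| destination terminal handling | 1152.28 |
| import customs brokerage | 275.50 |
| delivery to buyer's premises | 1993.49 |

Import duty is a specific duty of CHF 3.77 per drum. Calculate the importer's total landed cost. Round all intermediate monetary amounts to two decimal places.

Total landed cost: CHF 68851.03

EXW: the seller makes goods available at their premises; the buyer bears all onward costs.
CIF value = EXW price + inland to port + export clearance + origin terminal + freight + insurance = 53138.89 + 901.96 + 316.75 + 517.65 + 8200.54 + 427.50 = 63503.29
Import duty = 511 × 3.77 = 1926.47
Buyer bears: inland to port 901.96 + export clearance 316.75 + origin terminal 517.65 + freight 8200.54 + insurance 427.50 + destination terminal 1152.28 + brokerage 275.50 + delivery 1993.49 + duty 1926.47 = 15712.14
Landed cost = invoice 53138.89 + 15712.14 = 68851.03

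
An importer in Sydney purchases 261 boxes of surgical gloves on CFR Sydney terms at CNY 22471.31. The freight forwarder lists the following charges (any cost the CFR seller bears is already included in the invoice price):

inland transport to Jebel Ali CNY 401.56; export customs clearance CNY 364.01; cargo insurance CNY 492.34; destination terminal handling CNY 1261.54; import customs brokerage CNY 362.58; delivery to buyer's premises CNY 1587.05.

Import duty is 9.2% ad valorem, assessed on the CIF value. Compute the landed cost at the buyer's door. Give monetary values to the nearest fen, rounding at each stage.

Total landed cost: CNY 28287.48

CFR: the seller pays costs through ocean freight to the destination port, but not insurance.
Already in the invoice (seller's account under CFR): inland to port, export clearance — exclude.
CIF value = CFR price + insurance = 22471.31 + 492.34 = 22963.65
Import duty = 22963.65 × 9.2% = 2112.66
Buyer bears: insurance 492.34 + destination terminal 1261.54 + brokerage 362.58 + delivery 1587.05 + duty 2112.66 = 5816.17
Landed cost = invoice 22471.31 + 5816.17 = 28287.48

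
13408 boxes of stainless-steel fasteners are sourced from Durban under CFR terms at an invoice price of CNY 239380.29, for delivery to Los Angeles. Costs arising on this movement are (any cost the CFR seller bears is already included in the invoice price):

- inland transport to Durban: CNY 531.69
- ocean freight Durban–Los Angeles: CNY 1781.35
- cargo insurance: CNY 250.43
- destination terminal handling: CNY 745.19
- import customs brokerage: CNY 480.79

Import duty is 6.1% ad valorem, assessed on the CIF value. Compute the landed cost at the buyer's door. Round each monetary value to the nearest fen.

CFR: the seller pays costs through ocean freight to the destination port, but not insurance.
Already in the invoice (seller's account under CFR): inland to port, freight — exclude.
CIF value = CFR price + insurance = 239380.29 + 250.43 = 239630.72
Import duty = 239630.72 × 6.1% = 14617.47
Buyer bears: insurance 250.43 + destination terminal 745.19 + brokerage 480.79 + duty 14617.47 = 16093.88
Landed cost = invoice 239380.29 + 16093.88 = 255474.17

Total landed cost: CNY 255474.17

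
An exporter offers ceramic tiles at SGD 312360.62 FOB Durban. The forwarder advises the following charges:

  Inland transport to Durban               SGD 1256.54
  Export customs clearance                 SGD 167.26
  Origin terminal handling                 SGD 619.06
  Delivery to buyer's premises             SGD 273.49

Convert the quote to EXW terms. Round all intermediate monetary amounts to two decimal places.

Not relevant to the conversion: delivery — on the buyer under both terms; not part of either seller's price.
From FOB to EXW, the seller no longer bears: inland to port, export clearance, origin terminal.
EXW price = 312360.62 − 1256.54 − 167.26 − 619.06 = 310317.76

EXW price: SGD 310317.76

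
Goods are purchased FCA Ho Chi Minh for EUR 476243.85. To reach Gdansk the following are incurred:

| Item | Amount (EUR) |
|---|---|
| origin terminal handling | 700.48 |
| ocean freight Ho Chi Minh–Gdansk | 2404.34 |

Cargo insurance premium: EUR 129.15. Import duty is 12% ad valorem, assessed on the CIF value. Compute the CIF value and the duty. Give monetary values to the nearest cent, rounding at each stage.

CIF value: EUR 479477.82; import duty: EUR 57537.34

CIF = FCA price + pre-shipment costs + freight + insurance
CIF = 476243.85 + 700.48 + 2404.34 + 129.15 = 479477.82
Import duty = 479477.82 × 12% = 57537.34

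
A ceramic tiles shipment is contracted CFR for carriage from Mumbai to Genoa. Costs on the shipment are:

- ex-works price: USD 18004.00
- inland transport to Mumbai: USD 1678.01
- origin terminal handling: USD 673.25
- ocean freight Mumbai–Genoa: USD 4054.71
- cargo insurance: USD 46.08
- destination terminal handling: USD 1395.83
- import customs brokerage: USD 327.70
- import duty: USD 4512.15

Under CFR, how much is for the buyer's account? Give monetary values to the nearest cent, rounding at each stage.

CFR: the seller pays costs through ocean freight to the destination port, but not insurance.
Seller's account: goods 18004.00 + inland to port 1678.01 + origin terminal 673.25 + freight 4054.71 = 24409.97
Buyer's account: insurance 46.08 + destination terminal 1395.83 + brokerage 327.70 + duty 4512.15 = 6281.76

Buyer's account: USD 6281.76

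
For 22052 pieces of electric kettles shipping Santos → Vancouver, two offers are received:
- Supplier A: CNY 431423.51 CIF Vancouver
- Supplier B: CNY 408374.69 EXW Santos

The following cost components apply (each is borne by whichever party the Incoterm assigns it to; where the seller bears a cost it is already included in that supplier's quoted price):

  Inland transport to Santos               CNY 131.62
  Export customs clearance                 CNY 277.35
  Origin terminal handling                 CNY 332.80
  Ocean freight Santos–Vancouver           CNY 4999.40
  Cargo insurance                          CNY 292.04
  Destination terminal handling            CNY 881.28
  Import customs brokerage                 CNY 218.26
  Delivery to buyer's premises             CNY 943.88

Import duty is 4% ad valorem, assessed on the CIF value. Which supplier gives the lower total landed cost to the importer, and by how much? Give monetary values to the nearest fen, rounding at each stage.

Supplier B is cheaper by CNY 17696.23

Supplier A (CIF):
The CIF price already equals the CIF value: 431423.51
Import duty = 431423.51 × 4% = 17256.94
Buyer bears (A): 881.28 + 218.26 + 943.88 = 2043.42
Landed cost (A) = invoice 431423.51 + 2043.42 + duty 17256.94 = 450723.87
Supplier B (EXW):
CIF value = EXW price + inland to port + export clearance + origin terminal + freight + insurance = 408374.69 + 131.62 + 277.35 + 332.80 + 4999.40 + 292.04 = 414407.90
Import duty = 414407.90 × 4% = 16576.32
Buyer bears (B): 131.62 + 277.35 + 332.80 + 4999.40 + 292.04 + 881.28 + 218.26 + 943.88 = 8076.63
Landed cost (B) = invoice 408374.69 + 8076.63 + duty 16576.32 = 433027.64
Difference = |450723.87 − 433027.64| = 17696.23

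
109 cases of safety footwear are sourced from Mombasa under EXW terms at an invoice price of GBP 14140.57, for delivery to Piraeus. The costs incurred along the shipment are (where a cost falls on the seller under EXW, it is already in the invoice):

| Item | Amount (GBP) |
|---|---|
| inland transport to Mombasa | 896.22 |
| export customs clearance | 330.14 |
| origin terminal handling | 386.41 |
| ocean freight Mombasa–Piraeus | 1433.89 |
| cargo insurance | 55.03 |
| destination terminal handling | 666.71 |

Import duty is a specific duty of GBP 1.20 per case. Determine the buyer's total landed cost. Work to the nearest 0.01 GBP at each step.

Total landed cost: GBP 18039.77

EXW: the seller makes goods available at their premises; the buyer bears all onward costs.
CIF value = EXW price + inland to port + export clearance + origin terminal + freight + insurance = 14140.57 + 896.22 + 330.14 + 386.41 + 1433.89 + 55.03 = 17242.26
Import duty = 109 × 1.20 = 130.80
Buyer bears: inland to port 896.22 + export clearance 330.14 + origin terminal 386.41 + freight 1433.89 + insurance 55.03 + destination terminal 666.71 + duty 130.80 = 3899.20
Landed cost = invoice 14140.57 + 3899.20 = 18039.77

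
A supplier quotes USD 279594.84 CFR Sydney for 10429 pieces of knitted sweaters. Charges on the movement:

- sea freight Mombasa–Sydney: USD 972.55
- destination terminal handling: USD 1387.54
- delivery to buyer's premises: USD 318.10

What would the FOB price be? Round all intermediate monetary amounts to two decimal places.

FOB price: USD 278622.29

Not relevant to the conversion: destination terminal, delivery — on the buyer under both terms; not part of either seller's price.
From CFR to FOB, the seller no longer bears: freight.
FOB price = 279594.84 − 972.55 = 278622.29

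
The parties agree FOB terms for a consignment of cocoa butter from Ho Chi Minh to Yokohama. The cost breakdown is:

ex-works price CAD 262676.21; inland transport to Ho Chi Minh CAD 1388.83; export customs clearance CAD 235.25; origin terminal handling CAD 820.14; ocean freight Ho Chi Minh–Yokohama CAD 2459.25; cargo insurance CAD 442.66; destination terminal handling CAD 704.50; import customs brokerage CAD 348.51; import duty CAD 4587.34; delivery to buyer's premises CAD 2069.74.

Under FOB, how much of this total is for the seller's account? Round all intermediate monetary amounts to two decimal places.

FOB: the seller bears costs until goods are on board at the origin port; the buyer bears freight, insurance and all costs thereafter.
Seller's account: goods 262676.21 + inland to port 1388.83 + export clearance 235.25 + origin terminal 820.14 = 265120.43
Buyer's account: freight 2459.25 + insurance 442.66 + destination terminal 704.50 + brokerage 348.51 + duty 4587.34 + delivery 2069.74 = 10612.00

Seller's account: CAD 265120.43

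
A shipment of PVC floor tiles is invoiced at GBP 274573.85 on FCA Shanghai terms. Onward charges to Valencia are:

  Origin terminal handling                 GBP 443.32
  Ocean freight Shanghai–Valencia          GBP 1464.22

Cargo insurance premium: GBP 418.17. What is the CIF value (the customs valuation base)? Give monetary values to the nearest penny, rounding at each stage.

CIF value: GBP 276899.56

CIF = FCA price + pre-shipment costs + freight + insurance
CIF = 274573.85 + 443.32 + 1464.22 + 418.17 = 276899.56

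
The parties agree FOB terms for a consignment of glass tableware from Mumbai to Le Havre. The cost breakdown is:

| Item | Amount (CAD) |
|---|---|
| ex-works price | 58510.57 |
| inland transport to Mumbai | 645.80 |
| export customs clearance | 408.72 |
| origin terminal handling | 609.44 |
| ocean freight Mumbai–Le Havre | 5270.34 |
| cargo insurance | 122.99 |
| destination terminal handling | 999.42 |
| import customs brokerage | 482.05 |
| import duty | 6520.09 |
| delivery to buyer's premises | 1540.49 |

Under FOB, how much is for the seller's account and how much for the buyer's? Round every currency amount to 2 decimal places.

Seller: CAD 60174.53; buyer: CAD 14935.38

FOB: the seller bears costs until goods are on board at the origin port; the buyer bears freight, insurance and all costs thereafter.
Seller's account: goods 58510.57 + inland to port 645.80 + export clearance 408.72 + origin terminal 609.44 = 60174.53
Buyer's account: freight 5270.34 + insurance 122.99 + destination terminal 999.42 + brokerage 482.05 + duty 6520.09 + delivery 1540.49 = 14935.38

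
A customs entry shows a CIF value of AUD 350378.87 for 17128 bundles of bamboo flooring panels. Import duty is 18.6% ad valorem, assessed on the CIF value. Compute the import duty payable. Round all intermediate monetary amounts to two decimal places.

Import duty = 350378.87 × 18.6% = 65170.47

Import duty: AUD 65170.47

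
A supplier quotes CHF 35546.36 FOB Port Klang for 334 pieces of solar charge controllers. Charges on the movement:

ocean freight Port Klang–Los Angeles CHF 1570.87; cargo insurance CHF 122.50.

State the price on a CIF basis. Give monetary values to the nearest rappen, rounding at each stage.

From FOB to CIF, the seller additionally bears: freight, insurance.
CIF price = 35546.36 + 1570.87 + 122.50 = 37239.73

CIF price: CHF 37239.73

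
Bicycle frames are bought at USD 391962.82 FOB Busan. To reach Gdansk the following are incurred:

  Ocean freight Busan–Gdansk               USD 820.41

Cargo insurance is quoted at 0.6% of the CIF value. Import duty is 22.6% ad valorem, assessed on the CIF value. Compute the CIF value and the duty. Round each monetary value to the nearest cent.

Let C be the CIF value. C = FOB price + freight + 0.6% × C
C − 0.6% × C = 391962.82 + 820.41
0.994 × C = 392783.23
C = 392783.23 / 0.994 = 395154.15
Insurance premium = 0.6% × 395154.15 = 2370.92
Import duty = 395154.15 × 22.6% = 89304.84

CIF value: USD 395154.15; import duty: USD 89304.84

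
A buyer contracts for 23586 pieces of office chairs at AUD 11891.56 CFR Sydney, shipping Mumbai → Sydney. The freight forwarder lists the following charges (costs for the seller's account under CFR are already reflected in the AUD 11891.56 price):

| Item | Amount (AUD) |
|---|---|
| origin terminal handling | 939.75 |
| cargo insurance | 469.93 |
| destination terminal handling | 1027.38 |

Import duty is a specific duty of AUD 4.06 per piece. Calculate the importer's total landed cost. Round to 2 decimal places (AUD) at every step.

Total landed cost: AUD 109148.03

CFR: the seller pays costs through ocean freight to the destination port, but not insurance.
Already in the invoice (seller's account under CFR): origin terminal — exclude.
CIF value = CFR price + insurance = 11891.56 + 469.93 = 12361.49
Import duty = 23586 × 4.06 = 95759.16
Buyer bears: insurance 469.93 + destination terminal 1027.38 + duty 95759.16 = 97256.47
Landed cost = invoice 11891.56 + 97256.47 = 109148.03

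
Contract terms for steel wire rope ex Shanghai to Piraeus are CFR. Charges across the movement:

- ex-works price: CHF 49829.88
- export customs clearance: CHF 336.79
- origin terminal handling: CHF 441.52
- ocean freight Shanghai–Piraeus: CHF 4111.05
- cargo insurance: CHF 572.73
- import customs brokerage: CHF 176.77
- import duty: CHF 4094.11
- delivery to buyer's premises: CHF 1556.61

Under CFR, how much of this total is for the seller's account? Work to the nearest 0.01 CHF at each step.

Seller's account: CHF 54719.24

CFR: the seller pays costs through ocean freight to the destination port, but not insurance.
Seller's account: goods 49829.88 + export clearance 336.79 + origin terminal 441.52 + freight 4111.05 = 54719.24
Buyer's account: insurance 572.73 + brokerage 176.77 + duty 4094.11 + delivery 1556.61 = 6400.22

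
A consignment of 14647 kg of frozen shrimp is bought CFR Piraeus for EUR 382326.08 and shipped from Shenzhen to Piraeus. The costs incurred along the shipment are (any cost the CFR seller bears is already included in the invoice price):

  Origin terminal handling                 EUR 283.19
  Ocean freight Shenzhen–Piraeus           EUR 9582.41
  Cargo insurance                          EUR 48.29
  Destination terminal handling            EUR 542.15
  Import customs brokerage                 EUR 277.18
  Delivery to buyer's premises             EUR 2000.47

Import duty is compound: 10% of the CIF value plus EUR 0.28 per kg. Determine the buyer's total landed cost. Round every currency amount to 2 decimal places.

Total landed cost: EUR 427532.77

CFR: the seller pays costs through ocean freight to the destination port, but not insurance.
Already in the invoice (seller's account under CFR): origin terminal, freight — exclude.
CIF value = CFR price + insurance = 382326.08 + 48.29 = 382374.37
Ad valorem component: 382374.37 × 10% = 38237.44
Specific component: 14647 × 0.28 = 4101.16
Import duty = 38237.44 + 4101.16 = 42338.60
Buyer bears: insurance 48.29 + destination terminal 542.15 + brokerage 277.18 + delivery 2000.47 + duty 42338.60 = 45206.69
Landed cost = invoice 382326.08 + 45206.69 = 427532.77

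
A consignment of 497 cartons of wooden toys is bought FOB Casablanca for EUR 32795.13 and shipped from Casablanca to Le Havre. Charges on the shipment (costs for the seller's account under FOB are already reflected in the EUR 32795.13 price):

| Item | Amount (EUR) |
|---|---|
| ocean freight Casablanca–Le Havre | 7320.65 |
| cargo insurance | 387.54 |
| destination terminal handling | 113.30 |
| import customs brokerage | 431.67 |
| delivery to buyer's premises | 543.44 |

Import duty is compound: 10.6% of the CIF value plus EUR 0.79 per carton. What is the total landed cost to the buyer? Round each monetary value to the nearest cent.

Total landed cost: EUR 46277.71

FOB: the seller bears costs until goods are on board at the origin port; the buyer bears freight, insurance and all costs thereafter.
CIF value = FOB price + freight + insurance = 32795.13 + 7320.65 + 387.54 = 40503.32
Ad valorem component: 40503.32 × 10.6% = 4293.35
Specific component: 497 × 0.79 = 392.63
Import duty = 4293.35 + 392.63 = 4685.98
Buyer bears: freight 7320.65 + insurance 387.54 + destination terminal 113.30 + brokerage 431.67 + delivery 543.44 + duty 4685.98 = 13482.58
Landed cost = invoice 32795.13 + 13482.58 = 46277.71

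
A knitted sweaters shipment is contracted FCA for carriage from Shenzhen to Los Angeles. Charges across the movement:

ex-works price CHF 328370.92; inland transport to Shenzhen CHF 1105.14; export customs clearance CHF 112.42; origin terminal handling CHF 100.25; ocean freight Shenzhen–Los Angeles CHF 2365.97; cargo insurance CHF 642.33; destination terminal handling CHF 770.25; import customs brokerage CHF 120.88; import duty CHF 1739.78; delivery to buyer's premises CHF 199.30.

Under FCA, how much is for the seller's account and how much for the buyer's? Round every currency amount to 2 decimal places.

Seller: CHF 329588.48; buyer: CHF 5938.76

FCA: the seller delivers export-cleared goods to the carrier; the buyer bears costs from that point.
Seller's account: goods 328370.92 + inland to port 1105.14 + export clearance 112.42 = 329588.48
Buyer's account: origin terminal 100.25 + freight 2365.97 + insurance 642.33 + destination terminal 770.25 + brokerage 120.88 + duty 1739.78 + delivery 199.30 = 5938.76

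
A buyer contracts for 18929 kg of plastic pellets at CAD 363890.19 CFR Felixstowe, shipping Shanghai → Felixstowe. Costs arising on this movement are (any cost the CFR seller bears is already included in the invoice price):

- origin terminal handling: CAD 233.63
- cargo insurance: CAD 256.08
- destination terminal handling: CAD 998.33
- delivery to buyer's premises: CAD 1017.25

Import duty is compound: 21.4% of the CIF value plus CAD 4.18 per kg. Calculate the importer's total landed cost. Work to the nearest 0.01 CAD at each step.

Total landed cost: CAD 523212.37

CFR: the seller pays costs through ocean freight to the destination port, but not insurance.
Already in the invoice (seller's account under CFR): origin terminal — exclude.
CIF value = CFR price + insurance = 363890.19 + 256.08 = 364146.27
Ad valorem component: 364146.27 × 21.4% = 77927.30
Specific component: 18929 × 4.18 = 79123.22
Import duty = 77927.30 + 79123.22 = 157050.52
Buyer bears: insurance 256.08 + destination terminal 998.33 + delivery 1017.25 + duty 157050.52 = 159322.18
Landed cost = invoice 363890.19 + 159322.18 = 523212.37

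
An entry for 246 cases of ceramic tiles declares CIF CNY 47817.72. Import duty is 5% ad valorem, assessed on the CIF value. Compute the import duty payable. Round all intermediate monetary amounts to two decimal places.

Import duty: CNY 2390.89

Import duty = 47817.72 × 5% = 2390.89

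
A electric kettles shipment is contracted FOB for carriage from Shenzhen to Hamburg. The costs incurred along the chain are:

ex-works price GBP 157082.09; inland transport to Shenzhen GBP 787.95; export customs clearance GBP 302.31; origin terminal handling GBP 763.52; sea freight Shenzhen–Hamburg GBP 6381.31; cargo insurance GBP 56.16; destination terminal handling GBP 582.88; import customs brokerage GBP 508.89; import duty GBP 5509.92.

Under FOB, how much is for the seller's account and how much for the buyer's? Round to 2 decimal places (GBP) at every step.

Seller: GBP 158935.87; buyer: GBP 13039.16

FOB: the seller bears costs until goods are on board at the origin port; the buyer bears freight, insurance and all costs thereafter.
Seller's account: goods 157082.09 + inland to port 787.95 + export clearance 302.31 + origin terminal 763.52 = 158935.87
Buyer's account: freight 6381.31 + insurance 56.16 + destination terminal 582.88 + brokerage 508.89 + duty 5509.92 = 13039.16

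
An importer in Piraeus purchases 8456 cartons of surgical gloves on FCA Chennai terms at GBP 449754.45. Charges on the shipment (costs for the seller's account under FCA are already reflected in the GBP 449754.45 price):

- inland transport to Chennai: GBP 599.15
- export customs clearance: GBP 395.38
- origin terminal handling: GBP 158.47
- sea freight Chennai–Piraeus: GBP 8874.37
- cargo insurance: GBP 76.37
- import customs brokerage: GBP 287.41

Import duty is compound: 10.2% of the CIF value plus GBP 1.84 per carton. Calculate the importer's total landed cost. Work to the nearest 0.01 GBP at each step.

Total landed cost: GBP 521514.20

FCA: the seller delivers export-cleared goods to the carrier; the buyer bears costs from that point.
Already in the invoice (seller's account under FCA): inland to port, export clearance — exclude.
CIF value = FCA price + origin terminal + freight + insurance = 449754.45 + 158.47 + 8874.37 + 76.37 = 458863.66
Ad valorem component: 458863.66 × 10.2% = 46804.09
Specific component: 8456 × 1.84 = 15559.04
Import duty = 46804.09 + 15559.04 = 62363.13
Buyer bears: origin terminal 158.47 + freight 8874.37 + insurance 76.37 + brokerage 287.41 + duty 62363.13 = 71759.75
Landed cost = invoice 449754.45 + 71759.75 = 521514.20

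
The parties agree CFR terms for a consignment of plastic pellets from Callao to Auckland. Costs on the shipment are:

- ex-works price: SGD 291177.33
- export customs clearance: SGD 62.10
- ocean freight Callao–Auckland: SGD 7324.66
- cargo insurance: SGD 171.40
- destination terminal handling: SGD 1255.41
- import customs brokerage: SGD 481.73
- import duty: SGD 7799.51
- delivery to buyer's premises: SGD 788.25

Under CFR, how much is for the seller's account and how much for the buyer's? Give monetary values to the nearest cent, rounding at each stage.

Seller: SGD 298564.09; buyer: SGD 10496.30

CFR: the seller pays costs through ocean freight to the destination port, but not insurance.
Seller's account: goods 291177.33 + export clearance 62.10 + freight 7324.66 = 298564.09
Buyer's account: insurance 171.40 + destination terminal 1255.41 + brokerage 481.73 + duty 7799.51 + delivery 788.25 = 10496.30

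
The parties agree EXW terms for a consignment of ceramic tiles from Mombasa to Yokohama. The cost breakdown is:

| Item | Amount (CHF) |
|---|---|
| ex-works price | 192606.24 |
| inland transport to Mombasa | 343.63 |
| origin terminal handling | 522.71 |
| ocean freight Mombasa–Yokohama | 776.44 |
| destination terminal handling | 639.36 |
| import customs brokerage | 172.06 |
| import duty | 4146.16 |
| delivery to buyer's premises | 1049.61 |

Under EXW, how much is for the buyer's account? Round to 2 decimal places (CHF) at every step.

EXW: the seller makes goods available at their premises; the buyer bears all onward costs.
Seller's account: goods 192606.24 = 192606.24
Buyer's account: inland to port 343.63 + origin terminal 522.71 + freight 776.44 + destination terminal 639.36 + brokerage 172.06 + duty 4146.16 + delivery 1049.61 = 7649.97

Buyer's account: CHF 7649.97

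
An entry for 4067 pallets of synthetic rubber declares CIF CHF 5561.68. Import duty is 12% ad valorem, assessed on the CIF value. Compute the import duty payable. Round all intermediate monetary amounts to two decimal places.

Import duty: CHF 667.40

Import duty = 5561.68 × 12% = 667.40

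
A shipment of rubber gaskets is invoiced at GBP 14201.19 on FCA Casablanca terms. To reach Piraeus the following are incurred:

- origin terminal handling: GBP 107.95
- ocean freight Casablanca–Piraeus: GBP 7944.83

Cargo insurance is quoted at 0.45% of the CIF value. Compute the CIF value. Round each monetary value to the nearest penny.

CIF value: GBP 22354.57

Let C be the CIF value. C = FCA price + pre-shipment costs + freight + 0.45% × C
C − 0.45% × C = 14201.19 + 107.95 + 7944.83
0.9955 × C = 22253.97
C = 22253.97 / 0.9955 = 22354.57
Insurance premium = 0.45% × 22354.57 = 100.60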